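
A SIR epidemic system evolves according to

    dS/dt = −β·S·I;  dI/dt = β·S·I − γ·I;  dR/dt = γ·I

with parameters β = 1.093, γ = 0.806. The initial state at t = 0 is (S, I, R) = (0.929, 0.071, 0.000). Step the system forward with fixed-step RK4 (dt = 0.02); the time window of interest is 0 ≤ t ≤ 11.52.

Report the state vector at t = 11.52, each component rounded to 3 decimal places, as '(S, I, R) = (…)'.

t=0.000: state=(0.929, 0.071, 0.000)
step 1 (dt=0.02): k1=(-0.072, 0.015, 0.057), k2=(-0.072, 0.015, 0.057), k3=(-0.072, 0.015, 0.057), k4=(-0.072, 0.015, 0.057); state += dt/6·(k1+2k2+2k3+k4)
t=0.020: state=(0.928, 0.071, 0.001)
t=0.040: state=(0.926, 0.072, 0.002)
t=0.060: state=(0.925, 0.072, 0.003)
continuing one RK4 step at a time; state shown every 25 steps (Δt=0.5):
t=0.500: state=(0.892, 0.078, 0.030)
t=1.000: state=(0.853, 0.084, 0.063)
t=1.500: state=(0.814, 0.089, 0.098)
t=2.000: state=(0.775, 0.091, 0.134)
t=2.500: state=(0.737, 0.092, 0.171)
t=3.000: state=(0.701, 0.091, 0.208)
t=3.500: state=(0.667, 0.089, 0.244)
t=4.000: state=(0.636, 0.085, 0.279)
t=4.500: state=(0.608, 0.079, 0.312)
t=5.000: state=(0.583, 0.073, 0.343)
t=5.500: state=(0.561, 0.067, 0.372)
t=6.000: state=(0.542, 0.061, 0.397)
t=6.500: state=(0.525, 0.054, 0.420)
t=7.000: state=(0.511, 0.048, 0.441)
t=7.500: state=(0.498, 0.042, 0.459)
t=8.000: state=(0.488, 0.037, 0.475)
t=8.500: state=(0.478, 0.032, 0.489)
t=9.000: state=(0.471, 0.028, 0.501)
t=9.500: state=(0.464, 0.024, 0.512)
t=10.000: state=(0.458, 0.021, 0.521)
t=10.500: state=(0.454, 0.018, 0.529)
t=11.000: state=(0.450, 0.015, 0.535)
t=11.500: state=(0.446, 0.013, 0.541)
t=11.520: state=(0.446, 0.013, 0.541)

(S, I, R) = (0.446, 0.013, 0.541)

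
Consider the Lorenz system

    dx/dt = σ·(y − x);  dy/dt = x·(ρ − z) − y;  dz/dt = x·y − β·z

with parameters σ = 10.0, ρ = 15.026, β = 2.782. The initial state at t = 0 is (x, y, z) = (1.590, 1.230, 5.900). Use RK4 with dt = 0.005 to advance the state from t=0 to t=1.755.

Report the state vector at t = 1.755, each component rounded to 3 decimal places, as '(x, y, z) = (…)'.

(x, y, z) = (3.326, 2.142, 13.738)

t=0.000: state=(1.590, 1.230, 5.900)
step 1 (dt=0.005): k1=(-3.600, 13.280, -14.458), k2=(-3.178, 13.222, -14.316), k3=(-3.190, 13.231, -14.316), k4=(-2.779, 13.181, -14.174); state += dt/6·(k1+2k2+2k3+k4)
t=0.005: state=(1.574, 1.296, 5.828)
t=0.010: state=(1.562, 1.362, 5.758)
t=0.015: state=(1.554, 1.427, 5.689)
continuing one RK4 step at a time; state shown every 20 steps (Δt=0.1):
t=0.100: state=(1.861, 2.635, 4.748)
t=0.200: state=(3.088, 4.804, 4.392)
t=0.300: state=(5.401, 8.340, 5.779)
t=0.400: state=(8.741, 12.116, 10.960)
t=0.500: state=(10.788, 10.754, 18.923)
t=0.600: state=(8.435, 4.452, 20.876)
t=0.700: state=(4.561, 1.371, 17.263)
t=0.800: state=(2.378, 1.109, 13.393)
t=0.900: state=(1.736, 1.593, 10.365)
t=1.000: state=(1.933, 2.437, 8.161)
t=1.100: state=(2.741, 3.877, 6.816)
t=1.200: state=(4.283, 6.269, 6.716)
t=1.300: state=(6.709, 9.485, 8.940)
t=1.400: state=(9.288, 11.193, 14.386)
t=1.500: state=(9.572, 8.057, 19.326)
t=1.600: state=(6.911, 3.734, 18.798)
t=1.700: state=(4.201, 2.184, 15.538)
t=1.755: state=(3.326, 2.142, 13.738)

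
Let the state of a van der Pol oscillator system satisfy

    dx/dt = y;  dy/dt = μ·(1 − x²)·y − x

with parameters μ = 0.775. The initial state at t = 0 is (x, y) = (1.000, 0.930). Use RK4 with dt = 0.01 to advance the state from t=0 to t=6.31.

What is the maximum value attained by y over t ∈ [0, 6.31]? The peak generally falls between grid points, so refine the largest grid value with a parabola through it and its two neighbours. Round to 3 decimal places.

max y = 2.427

t=0.000: state=(1.000, 0.930)
step 1 (dt=0.01): k1=(0.930, -1.000), k2=(0.925, -1.011), k3=(0.925, -1.011), k4=(0.920, -1.022); state += dt/6·(k1+2k2+2k3+k4)
t=0.010: state=(1.009, 0.920)
t=0.020: state=(1.018, 0.910)
t=0.030: state=(1.027, 0.899)
continuing one RK4 step at a time; state shown every 25 steps (Δt=0.25):
t=0.250: state=(1.196, 0.622)
t=0.500: state=(1.306, 0.259)
t=0.750: state=(1.327, -0.084)
t=1.000: state=(1.269, -0.379)
t=1.250: state=(1.141, -0.637)
t=1.500: state=(0.951, -0.885)
t=1.750: state=(0.697, -1.155)
t=2.000: state=(0.370, -1.469)
t=2.250: state=(-0.041, -1.817)
t=2.500: state=(-0.533, -2.089)
t=2.750: state=(-1.057, -2.030)
t=3.000: state=(-1.505, -1.479)
t=3.250: state=(-1.778, -0.705)
t=3.500: state=(-1.871, -0.078)
t=3.750: state=(-1.836, 0.322)
t=4.000: state=(-1.722, 0.576)
t=4.250: state=(-1.553, 0.767)
t=4.500: state=(-1.339, 0.948)
t=4.750: state=(-1.077, 1.156)
t=5.000: state=(-0.756, 1.424)
t=5.250: state=(-0.358, 1.774)
t=5.500: state=(0.136, 2.174)
t=5.750: state=(0.718, 2.425)
t=6.000: state=(1.303, 2.148)
t=6.250: state=(1.743, 1.308)
t=6.310: state=(1.814, 1.082)
largest grid value and its neighbours: y(5.760)=2.42641, y(5.770)=2.42698, y(5.780)=2.42662
parabola through these three points peaks at t≈5.771 with y≈2.42699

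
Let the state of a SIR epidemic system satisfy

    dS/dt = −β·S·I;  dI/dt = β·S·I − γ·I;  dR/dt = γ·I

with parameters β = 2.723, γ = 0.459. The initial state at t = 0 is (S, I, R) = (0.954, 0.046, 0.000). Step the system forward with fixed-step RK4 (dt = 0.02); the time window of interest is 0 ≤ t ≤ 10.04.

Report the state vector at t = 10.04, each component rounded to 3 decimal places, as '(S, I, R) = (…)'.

t=0.000: state=(0.954, 0.046, 0.000)
step 1 (dt=0.02): k1=(-0.119, 0.098, 0.021), k2=(-0.122, 0.100, 0.022), k3=(-0.122, 0.100, 0.022), k4=(-0.124, 0.102, 0.022); state += dt/6·(k1+2k2+2k3+k4)
t=0.020: state=(0.952, 0.048, 0.000)
t=0.040: state=(0.949, 0.050, 0.001)
t=0.060: state=(0.946, 0.052, 0.001)
continuing one RK4 step at a time; state shown every 25 steps (Δt=0.5):
t=0.500: state=(0.855, 0.127, 0.018)
t=1.000: state=(0.652, 0.284, 0.064)
t=1.500: state=(0.391, 0.459, 0.150)
t=2.000: state=(0.196, 0.537, 0.267)
t=2.500: state=(0.095, 0.516, 0.389)
t=3.000: state=(0.049, 0.450, 0.501)
t=3.500: state=(0.028, 0.377, 0.595)
t=4.000: state=(0.018, 0.309, 0.674)
t=4.500: state=(0.012, 0.250, 0.738)
t=5.000: state=(0.009, 0.202, 0.789)
t=5.500: state=(0.007, 0.162, 0.831)
t=6.000: state=(0.006, 0.130, 0.864)
t=6.500: state=(0.005, 0.104, 0.891)
t=7.000: state=(0.004, 0.083, 0.913)
t=7.500: state=(0.004, 0.066, 0.930)
t=8.000: state=(0.004, 0.053, 0.943)
t=8.500: state=(0.003, 0.042, 0.954)
t=9.000: state=(0.003, 0.034, 0.963)
t=9.500: state=(0.003, 0.027, 0.970)
t=10.000: state=(0.003, 0.022, 0.975)
t=10.040: state=(0.003, 0.021, 0.976)

(S, I, R) = (0.003, 0.021, 0.976)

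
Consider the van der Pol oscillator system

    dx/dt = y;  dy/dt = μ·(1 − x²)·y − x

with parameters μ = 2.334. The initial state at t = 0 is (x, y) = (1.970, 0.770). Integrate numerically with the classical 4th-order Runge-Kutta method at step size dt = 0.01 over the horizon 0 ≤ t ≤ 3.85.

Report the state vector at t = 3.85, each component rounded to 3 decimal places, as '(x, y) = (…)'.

(x, y) = (-1.676, -2.663)

t=0.000: state=(1.970, 0.770)
step 1 (dt=0.01): k1=(0.770, -7.147), k2=(0.734, -6.937), k3=(0.735, -6.943), k4=(0.701, -6.735); state += dt/6·(k1+2k2+2k3+k4)
t=0.010: state=(1.977, 0.701)
t=0.020: state=(1.984, 0.635)
t=0.030: state=(1.990, 0.574)
continuing one RK4 step at a time; state shown every 20 steps (Δt=0.2):
t=0.200: state=(2.027, -0.028)
t=0.400: state=(1.997, -0.222)
t=0.600: state=(1.947, -0.275)
t=0.800: state=(1.889, -0.299)
t=1.000: state=(1.827, -0.318)
t=1.200: state=(1.762, -0.337)
t=1.400: state=(1.692, -0.360)
t=1.600: state=(1.618, -0.388)
t=1.800: state=(1.537, -0.423)
t=2.000: state=(1.448, -0.467)
t=2.200: state=(1.349, -0.526)
t=2.400: state=(1.236, -0.608)
t=2.600: state=(1.103, -0.728)
t=2.800: state=(0.941, -0.915)
t=3.000: state=(0.729, -1.231)
t=3.200: state=(0.431, -1.804)
t=3.400: state=(-0.025, -2.850)
t=3.600: state=(-0.730, -4.123)
t=3.800: state=(-1.527, -3.288)
t=3.850: state=(-1.676, -2.663)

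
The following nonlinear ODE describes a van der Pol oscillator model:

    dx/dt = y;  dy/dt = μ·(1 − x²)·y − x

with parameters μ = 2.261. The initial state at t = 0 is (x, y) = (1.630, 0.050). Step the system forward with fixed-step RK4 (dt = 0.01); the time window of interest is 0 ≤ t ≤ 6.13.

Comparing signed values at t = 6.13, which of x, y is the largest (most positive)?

largest component: y

t=0.000: state=(1.630, 0.050)
step 1 (dt=0.01): k1=(0.050, -1.817), k2=(0.041, -1.784), k3=(0.041, -1.784), k4=(0.032, -1.751); state += dt/6·(k1+2k2+2k3+k4)
t=0.010: state=(1.630, 0.032)
t=0.020: state=(1.631, 0.015)
t=0.030: state=(1.631, -0.002)
continuing one RK4 step at a time; state shown every 20 steps (Δt=0.2):
t=0.200: state=(1.611, -0.206)
t=0.400: state=(1.556, -0.335)
t=0.600: state=(1.480, -0.416)
t=0.800: state=(1.390, -0.487)
t=1.000: state=(1.285, -0.567)
t=1.200: state=(1.162, -0.673)
t=1.400: state=(1.013, -0.829)
t=1.600: state=(0.824, -1.079)
t=1.800: state=(0.569, -1.513)
t=2.000: state=(0.195, -2.304)
t=2.200: state=(-0.385, -3.554)
t=2.400: state=(-1.179, -4.001)
t=2.600: state=(-1.798, -1.951)
t=2.800: state=(-2.003, -0.353)
t=3.000: state=(-2.015, 0.130)
t=3.200: state=(-1.974, 0.254)
t=3.400: state=(-1.918, 0.294)
t=3.600: state=(-1.857, 0.317)
t=3.800: state=(-1.792, 0.337)
t=4.000: state=(-1.722, 0.360)
t=4.200: state=(-1.647, 0.387)
t=4.400: state=(-1.567, 0.420)
t=4.600: state=(-1.479, 0.462)
t=4.800: state=(-1.381, 0.517)
t=5.000: state=(-1.270, 0.593)
t=5.200: state=(-1.142, 0.702)
t=5.400: state=(-0.986, 0.868)
t=5.600: state=(-0.787, 1.141)
t=5.800: state=(-0.516, 1.623)
t=6.000: state=(-0.112, 2.499)
t=6.130: state=(0.265, 3.328)
compare at T: x=0.265, y=3.328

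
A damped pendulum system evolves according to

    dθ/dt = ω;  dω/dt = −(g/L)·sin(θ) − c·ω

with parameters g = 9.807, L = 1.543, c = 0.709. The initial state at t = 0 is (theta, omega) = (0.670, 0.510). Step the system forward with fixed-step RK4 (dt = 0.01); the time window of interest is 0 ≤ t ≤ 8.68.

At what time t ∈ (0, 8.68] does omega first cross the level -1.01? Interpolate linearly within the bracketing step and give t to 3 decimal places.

t = 0.415

t=0.000: state=(0.670, 0.510)
step 1 (dt=0.01): k1=(0.510, -4.308), k2=(0.488, -4.306), k3=(0.488, -4.305), k4=(0.467, -4.302); state += dt/6·(k1+2k2+2k3+k4)
t=0.010: state=(0.675, 0.467)
t=0.020: state=(0.679, 0.424)
t=0.030: state=(0.683, 0.381)
t=0.410: state=(0.546, -0.998)
next step: t=0.420: state=(0.535, -1.023) — omega has crossed -1.01
linear interpolation between t=0.410 (-0.99788) and t=0.420 (-1.02342) → t≈0.415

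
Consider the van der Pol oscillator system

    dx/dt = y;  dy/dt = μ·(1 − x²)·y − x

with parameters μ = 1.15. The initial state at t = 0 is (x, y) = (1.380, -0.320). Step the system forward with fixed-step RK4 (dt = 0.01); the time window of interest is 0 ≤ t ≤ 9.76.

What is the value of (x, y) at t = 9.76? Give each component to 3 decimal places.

(x, y) = (-1.823, 0.523)

t=0.000: state=(1.380, -0.320)
step 1 (dt=0.01): k1=(-0.320, -1.047), k2=(-0.325, -1.042), k3=(-0.325, -1.042), k4=(-0.330, -1.036); state += dt/6·(k1+2k2+2k3+k4)
t=0.010: state=(1.377, -0.330)
t=0.020: state=(1.373, -0.341)
t=0.030: state=(1.370, -0.351)
continuing one RK4 step at a time; state shown every 50 steps (Δt=0.5):
t=0.500: state=(1.103, -0.776)
t=1.000: state=(0.582, -1.370)
t=1.500: state=(-0.354, -2.433)
t=2.000: state=(-1.586, -1.841)
t=2.500: state=(-1.965, 0.030)
t=3.000: state=(-1.803, 0.507)
t=3.500: state=(-1.495, 0.724)
t=4.000: state=(-1.062, 1.046)
t=4.500: state=(-0.385, 1.764)
t=5.000: state=(0.789, 2.826)
t=5.500: state=(1.877, 1.024)
t=6.000: state=(1.979, -0.285)
t=6.500: state=(1.752, -0.575)
t=7.000: state=(1.415, -0.783)
t=7.500: state=(0.941, -1.159)
t=8.000: state=(0.176, -2.019)
t=8.500: state=(-1.102, -2.759)
t=9.000: state=(-1.964, -0.544)
t=9.500: state=(-1.942, 0.381)
t=9.760: state=(-1.823, 0.523)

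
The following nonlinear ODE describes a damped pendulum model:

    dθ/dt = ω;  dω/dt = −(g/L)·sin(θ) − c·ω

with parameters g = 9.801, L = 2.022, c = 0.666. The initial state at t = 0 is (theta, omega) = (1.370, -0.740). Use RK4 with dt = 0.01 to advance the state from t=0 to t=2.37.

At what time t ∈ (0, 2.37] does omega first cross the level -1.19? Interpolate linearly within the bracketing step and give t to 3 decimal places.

t=0.000: state=(1.370, -0.740)
step 1 (dt=0.01): k1=(-0.740, -4.257), k2=(-0.761, -4.239), k3=(-0.761, -4.239), k4=(-0.782, -4.221); state += dt/6·(k1+2k2+2k3+k4)
t=0.010: state=(1.362, -0.782)
t=0.020: state=(1.354, -0.824)
t=0.030: state=(1.346, -0.866)
continuing one RK4 step at a time; state shown every 10 steps (Δt=0.1):
t=0.100: state=(1.275, -1.147)
t=0.110: state=(1.264, -1.186)
next step: t=0.120: state=(1.252, -1.224) — omega has crossed -1.19
linear interpolation between t=0.110 (-1.18557) and t=0.120 (-1.22366) → t≈0.111

t = 0.111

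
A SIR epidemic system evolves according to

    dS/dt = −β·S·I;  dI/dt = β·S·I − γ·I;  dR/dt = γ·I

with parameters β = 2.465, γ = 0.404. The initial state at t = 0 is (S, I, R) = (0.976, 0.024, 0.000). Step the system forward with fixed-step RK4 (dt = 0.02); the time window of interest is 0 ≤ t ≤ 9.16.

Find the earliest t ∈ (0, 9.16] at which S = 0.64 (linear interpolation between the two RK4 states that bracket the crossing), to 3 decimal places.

t = 1.453

t=0.000: state=(0.976, 0.024, 0.000)
step 1 (dt=0.02): k1=(-0.058, 0.048, 0.010), k2=(-0.059, 0.049, 0.010), k3=(-0.059, 0.049, 0.010), k4=(-0.060, 0.050, 0.010); state += dt/6·(k1+2k2+2k3+k4)
t=0.020: state=(0.975, 0.025, 0.000)
t=0.040: state=(0.974, 0.026, 0.000)
t=0.060: state=(0.972, 0.027, 0.001)
continuing one RK4 step at a time; state shown every 25 steps (Δt=0.5):
t=0.500: state=(0.928, 0.064, 0.008)
t=1.000: state=(0.817, 0.154, 0.029)
t=1.440: state=(0.646, 0.286, 0.068)
next step: t=1.460: state=(0.637, 0.293, 0.070) — S has crossed 0.64
linear interpolation between t=1.440 (0.64596) and t=1.460 (0.63680) → t≈1.453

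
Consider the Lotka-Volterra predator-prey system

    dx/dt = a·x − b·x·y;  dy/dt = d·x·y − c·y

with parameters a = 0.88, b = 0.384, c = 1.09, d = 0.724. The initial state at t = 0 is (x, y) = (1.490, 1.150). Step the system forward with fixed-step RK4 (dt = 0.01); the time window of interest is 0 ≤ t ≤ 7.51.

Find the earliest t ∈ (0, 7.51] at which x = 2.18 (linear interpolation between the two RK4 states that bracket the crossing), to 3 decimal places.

t=0.000: state=(1.490, 1.150)
step 1 (dt=0.01): k1=(0.653, -0.013), k2=(0.655, -0.010), k3=(0.655, -0.010), k4=(0.656, -0.007); state += dt/6·(k1+2k2+2k3+k4)
t=0.010: state=(1.497, 1.150)
t=0.020: state=(1.503, 1.150)
t=0.030: state=(1.510, 1.150)
continuing one RK4 step at a time; state shown every 25 steps (Δt=0.25):
t=0.250: state=(1.662, 1.164)
t=0.500: state=(1.848, 1.218)
t=0.750: state=(2.039, 1.319)
t=0.930: state=(2.174, 1.426)
next step: t=0.940: state=(2.181, 1.433) — x has crossed 2.18
linear interpolation between t=0.930 (2.17353) and t=0.940 (2.18073) → t≈0.939

t = 0.939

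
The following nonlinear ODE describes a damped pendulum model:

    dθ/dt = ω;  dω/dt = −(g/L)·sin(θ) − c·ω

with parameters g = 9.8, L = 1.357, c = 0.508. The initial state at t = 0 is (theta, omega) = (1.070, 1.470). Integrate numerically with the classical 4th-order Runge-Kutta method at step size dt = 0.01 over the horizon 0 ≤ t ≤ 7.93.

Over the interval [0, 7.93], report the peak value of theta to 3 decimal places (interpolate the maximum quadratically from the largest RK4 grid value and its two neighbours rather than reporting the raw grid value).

t=0.000: state=(1.070, 1.470)
step 1 (dt=0.01): k1=(1.470, -7.082), k2=(1.435, -7.089), k3=(1.435, -7.088), k4=(1.399, -7.095); state += dt/6·(k1+2k2+2k3+k4)
t=0.010: state=(1.084, 1.399)
t=0.020: state=(1.098, 1.328)
t=0.030: state=(1.111, 1.257)
continuing one RK4 step at a time; state shown every 50 steps (Δt=0.5):
t=0.500: state=(0.955, -1.757)
t=1.000: state=(-0.257, -2.388)
t=1.500: state=(-0.868, 0.131)
t=2.000: state=(-0.254, 1.936)
t=2.500: state=(0.549, 0.846)
t=3.000: state=(0.453, -1.094)
t=3.500: state=(-0.218, -1.179)
t=4.000: state=(-0.447, 0.330)
t=4.500: state=(-0.027, 1.066)
t=5.000: state=(0.335, 0.199)
t=5.500: state=(0.163, -0.741)
t=6.000: state=(-0.191, -0.468)
t=6.500: state=(-0.206, 0.379)
t=7.000: state=(0.063, 0.522)
t=7.500: state=(0.185, -0.079)
t=7.930: state=(0.058, -0.431)
largest grid value and its neighbours: theta(0.200)=1.22249, theta(0.210)=1.22279, theta(0.220)=1.22241
parabola through these three points peaks at t≈0.209 with theta≈1.22279

max theta = 1.223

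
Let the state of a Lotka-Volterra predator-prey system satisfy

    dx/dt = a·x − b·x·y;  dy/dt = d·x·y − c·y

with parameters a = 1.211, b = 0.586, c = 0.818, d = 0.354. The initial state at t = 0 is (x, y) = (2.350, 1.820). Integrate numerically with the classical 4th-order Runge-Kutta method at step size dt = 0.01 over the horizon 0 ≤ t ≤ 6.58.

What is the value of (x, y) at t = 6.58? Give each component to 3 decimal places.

t=0.000: state=(2.350, 1.820)
step 1 (dt=0.01): k1=(0.340, 0.025), k2=(0.340, 0.026), k3=(0.340, 0.026), k4=(0.340, 0.027); state += dt/6·(k1+2k2+2k3+k4)
t=0.010: state=(2.353, 1.820)
t=0.020: state=(2.357, 1.821)
t=0.030: state=(2.360, 1.821)
continuing one RK4 step at a time; state shown every 25 steps (Δt=0.25):
t=0.250: state=(2.434, 1.833)
t=0.500: state=(2.515, 1.860)
t=0.750: state=(2.585, 1.900)
t=1.000: state=(2.639, 1.952)
t=1.250: state=(2.672, 2.012)
t=1.500: state=(2.680, 2.079)
t=1.750: state=(2.662, 2.147)
t=2.000: state=(2.619, 2.211)
t=2.250: state=(2.553, 2.266)
t=2.500: state=(2.472, 2.307)
t=2.750: state=(2.382, 2.330)
t=3.000: state=(2.290, 2.336)
t=3.250: state=(2.203, 2.322)
t=3.500: state=(2.127, 2.292)
t=3.750: state=(2.064, 2.249)
t=4.000: state=(2.017, 2.195)
t=4.250: state=(1.988, 2.136)
t=4.500: state=(1.977, 2.074)
t=4.750: state=(1.983, 2.014)
t=5.000: state=(2.007, 1.959)
t=5.250: state=(2.046, 1.910)
t=5.500: state=(2.100, 1.870)
t=5.750: state=(2.167, 1.840)
t=6.000: state=(2.243, 1.823)
t=6.250: state=(2.325, 1.819)
t=6.500: state=(2.410, 1.828)
t=6.580: state=(2.437, 1.834)

(x, y) = (2.437, 1.834)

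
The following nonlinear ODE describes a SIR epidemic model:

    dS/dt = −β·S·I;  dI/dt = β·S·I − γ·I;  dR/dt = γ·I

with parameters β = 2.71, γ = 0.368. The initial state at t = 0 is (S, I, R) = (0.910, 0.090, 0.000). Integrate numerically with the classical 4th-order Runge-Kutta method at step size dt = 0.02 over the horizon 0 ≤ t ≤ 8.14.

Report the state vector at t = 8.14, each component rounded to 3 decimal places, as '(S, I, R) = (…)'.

(S, I, R) = (0.001, 0.077, 0.922)

t=0.000: state=(0.910, 0.090, 0.000)
step 1 (dt=0.02): k1=(-0.222, 0.189, 0.033), k2=(-0.226, 0.192, 0.034), k3=(-0.226, 0.192, 0.034), k4=(-0.230, 0.196, 0.035); state += dt/6·(k1+2k2+2k3+k4)
t=0.020: state=(0.905, 0.094, 0.001)
t=0.040: state=(0.901, 0.098, 0.001)
t=0.060: state=(0.896, 0.102, 0.002)
continuing one RK4 step at a time; state shown every 25 steps (Δt=0.5):
t=0.500: state=(0.740, 0.232, 0.028)
t=1.000: state=(0.469, 0.441, 0.090)
t=1.500: state=(0.231, 0.583, 0.186)
t=2.000: state=(0.103, 0.601, 0.296)
t=2.500: state=(0.047, 0.550, 0.403)
t=3.000: state=(0.023, 0.479, 0.498)
t=3.500: state=(0.013, 0.408, 0.579)
t=4.000: state=(0.008, 0.344, 0.648)
t=4.500: state=(0.005, 0.289, 0.706)
t=5.000: state=(0.004, 0.241, 0.755)
t=5.500: state=(0.003, 0.202, 0.796)
t=6.000: state=(0.002, 0.168, 0.830)
t=6.500: state=(0.002, 0.140, 0.858)
t=7.000: state=(0.001, 0.117, 0.882)
t=7.500: state=(0.001, 0.098, 0.901)
t=8.000: state=(0.001, 0.081, 0.918)
t=8.140: state=(0.001, 0.077, 0.922)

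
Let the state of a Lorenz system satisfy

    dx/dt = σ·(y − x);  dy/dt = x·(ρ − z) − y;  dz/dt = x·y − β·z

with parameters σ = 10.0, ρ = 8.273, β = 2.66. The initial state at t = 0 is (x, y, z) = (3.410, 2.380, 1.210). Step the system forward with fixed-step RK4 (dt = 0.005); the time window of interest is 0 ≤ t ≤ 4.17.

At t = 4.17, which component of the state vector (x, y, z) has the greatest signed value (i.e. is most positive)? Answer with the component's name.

largest component: z

t=0.000: state=(3.410, 2.380, 1.210)
step 1 (dt=0.005): k1=(-10.300, 21.705, 4.897), k2=(-9.500, 21.427, 4.987), k3=(-9.527, 21.441, 4.989), k4=(-8.752, 21.177, 5.078); state += dt/6·(k1+2k2+2k3+k4)
t=0.005: state=(3.362, 2.487, 1.235)
t=0.010: state=(3.322, 2.592, 1.261)
t=0.015: state=(3.289, 2.694, 1.288)
continuing one RK4 step at a time; state shown every 40 steps (Δt=0.2):
t=0.200: state=(4.628, 6.033, 3.316)
t=0.400: state=(6.940, 7.254, 8.748)
t=0.600: state=(5.195, 3.665, 10.469)
t=0.800: state=(2.907, 2.298, 7.763)
t=1.000: state=(2.543, 2.699, 5.535)
t=1.200: state=(3.328, 3.928, 4.751)
t=1.400: state=(4.753, 5.478, 5.858)
t=1.600: state=(5.610, 5.602, 8.202)
t=1.800: state=(4.791, 4.154, 8.785)
t=2.000: state=(3.752, 3.437, 7.538)
t=2.200: state=(3.588, 3.715, 6.391)
t=2.400: state=(4.118, 4.478, 6.208)
t=2.600: state=(4.793, 5.039, 7.031)
t=2.800: state=(4.910, 4.775, 7.918)
t=3.000: state=(4.434, 4.163, 7.866)
t=3.200: state=(4.047, 3.958, 7.227)
t=3.400: state=(4.086, 4.200, 6.788)
t=3.600: state=(4.402, 4.572, 6.894)
t=3.800: state=(4.643, 4.691, 7.348)
t=4.000: state=(4.575, 4.473, 7.613)
t=4.170: state=(4.374, 4.259, 7.502)
compare at T: x=4.374, y=4.259, z=7.502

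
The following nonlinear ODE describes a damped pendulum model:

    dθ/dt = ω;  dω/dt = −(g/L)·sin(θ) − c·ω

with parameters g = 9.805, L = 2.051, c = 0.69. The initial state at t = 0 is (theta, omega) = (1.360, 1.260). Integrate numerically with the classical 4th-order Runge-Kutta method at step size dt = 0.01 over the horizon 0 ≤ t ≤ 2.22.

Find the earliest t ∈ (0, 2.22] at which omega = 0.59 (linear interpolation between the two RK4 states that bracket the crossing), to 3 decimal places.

t = 0.125

t=0.000: state=(1.360, 1.260)
step 1 (dt=0.01): k1=(1.260, -5.544), k2=(1.232, -5.531), k3=(1.232, -5.531), k4=(1.205, -5.518); state += dt/6·(k1+2k2+2k3+k4)
t=0.010: state=(1.372, 1.205)
t=0.020: state=(1.384, 1.150)
t=0.030: state=(1.395, 1.095)
continuing one RK4 step at a time; state shown every 10 steps (Δt=0.1):
t=0.100: state=(1.459, 0.720)
t=0.120: state=(1.472, 0.616)
next step: t=0.130: state=(1.478, 0.564) — omega has crossed 0.59
linear interpolation between t=0.120 (0.61558) and t=0.130 (0.56392) → t≈0.125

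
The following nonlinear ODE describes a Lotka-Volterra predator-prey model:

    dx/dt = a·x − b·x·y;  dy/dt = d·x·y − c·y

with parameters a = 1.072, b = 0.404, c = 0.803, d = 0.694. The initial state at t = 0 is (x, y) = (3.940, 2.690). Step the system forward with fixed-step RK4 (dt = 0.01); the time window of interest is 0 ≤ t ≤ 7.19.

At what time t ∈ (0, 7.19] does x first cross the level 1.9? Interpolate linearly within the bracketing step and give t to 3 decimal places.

t = 0.729

t=0.000: state=(3.940, 2.690)
step 1 (dt=0.01): k1=(-0.058, 5.195), k2=(-0.099, 5.245), k3=(-0.100, 5.245), k4=(-0.142, 5.295); state += dt/6·(k1+2k2+2k3+k4)
t=0.010: state=(3.939, 2.742)
t=0.020: state=(3.937, 2.796)
t=0.030: state=(3.934, 2.850)
continuing one RK4 step at a time; state shown every 25 steps (Δt=0.25):
t=0.250: state=(3.639, 4.284)
t=0.500: state=(2.805, 6.165)
t=0.720: state=(1.932, 7.412)
next step: t=0.730: state=(1.896, 7.451) — x has crossed 1.9
linear interpolation between t=0.720 (1.93247) and t=0.730 (1.89552) → t≈0.729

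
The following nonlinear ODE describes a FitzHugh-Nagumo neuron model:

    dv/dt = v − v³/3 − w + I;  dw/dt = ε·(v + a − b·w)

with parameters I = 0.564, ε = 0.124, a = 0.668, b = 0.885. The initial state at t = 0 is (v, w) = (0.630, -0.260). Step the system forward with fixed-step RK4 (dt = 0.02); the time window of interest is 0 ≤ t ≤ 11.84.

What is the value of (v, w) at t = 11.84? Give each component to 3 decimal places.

(v, w) = (-0.087, 1.415)

t=0.000: state=(0.630, -0.260)
step 1 (dt=0.02): k1=(1.371, 0.189), k2=(1.377, 0.191), k3=(1.377, 0.191), k4=(1.383, 0.192); state += dt/6·(k1+2k2+2k3+k4)
t=0.020: state=(0.658, -0.256)
t=0.040: state=(0.685, -0.252)
t=0.060: state=(0.713, -0.248)
continuing one RK4 step at a time; state shown every 25 steps (Δt=0.5):
t=0.500: state=(1.328, -0.146)
t=1.000: state=(1.767, -0.003)
t=1.500: state=(1.887, 0.149)
t=2.000: state=(1.879, 0.295)
t=2.500: state=(1.837, 0.432)
t=3.000: state=(1.786, 0.559)
t=3.500: state=(1.731, 0.675)
t=4.000: state=(1.676, 0.782)
t=4.500: state=(1.620, 0.880)
t=5.000: state=(1.563, 0.969)
t=5.500: state=(1.505, 1.050)
t=6.000: state=(1.445, 1.124)
t=6.500: state=(1.384, 1.189)
t=7.000: state=(1.320, 1.248)
t=7.500: state=(1.253, 1.299)
t=8.000: state=(1.182, 1.343)
t=8.500: state=(1.105, 1.381)
t=9.000: state=(1.019, 1.412)
t=9.500: state=(0.922, 1.435)
t=10.000: state=(0.806, 1.451)
t=10.500: state=(0.662, 1.458)
t=11.000: state=(0.468, 1.455)
t=11.500: state=(0.187, 1.438)
t=11.840: state=(-0.087, 1.415)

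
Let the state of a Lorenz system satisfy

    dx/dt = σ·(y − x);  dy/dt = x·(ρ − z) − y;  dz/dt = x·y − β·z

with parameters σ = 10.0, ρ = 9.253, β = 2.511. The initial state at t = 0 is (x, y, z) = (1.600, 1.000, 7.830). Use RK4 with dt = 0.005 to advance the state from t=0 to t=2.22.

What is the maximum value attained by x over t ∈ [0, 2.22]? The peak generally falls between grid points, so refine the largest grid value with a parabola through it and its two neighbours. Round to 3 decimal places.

t=0.000: state=(1.600, 1.000, 7.830)
step 1 (dt=0.005): k1=(-6.000, 1.277, -18.061), k2=(-5.818, 1.324, -17.958), k3=(-5.821, 1.324, -17.958), k4=(-5.643, 1.370, -17.854); state += dt/6·(k1+2k2+2k3+k4)
t=0.005: state=(1.571, 1.007, 7.740)
t=0.010: state=(1.544, 1.014, 7.651)
t=0.015: state=(1.518, 1.021, 7.564)
continuing one RK4 step at a time; state shown every 20 steps (Δt=0.1):
t=0.100: state=(1.288, 1.203, 6.226)
t=0.200: state=(1.352, 1.544, 5.001)
t=0.300: state=(1.655, 2.068, 4.129)
t=0.400: state=(2.190, 2.855, 3.630)
t=0.500: state=(3.005, 3.977, 3.611)
t=0.600: state=(4.134, 5.405, 4.305)
t=0.700: state=(5.466, 6.785, 5.989)
t=0.800: state=(6.554, 7.283, 8.514)
t=0.900: state=(6.718, 6.281, 10.720)
t=1.000: state=(5.797, 4.524, 11.347)
t=1.100: state=(4.473, 3.223, 10.547)
t=1.200: state=(3.447, 2.673, 9.203)
t=1.300: state=(2.923, 2.633, 7.886)
t=1.400: state=(2.826, 2.904, 6.826)
t=1.500: state=(3.051, 3.411, 6.125)
t=1.600: state=(3.529, 4.117, 5.859)
t=1.700: state=(4.201, 4.939, 6.115)
t=1.800: state=(4.950, 5.671, 6.930)
t=1.900: state=(5.553, 5.992, 8.145)
t=2.000: state=(5.750, 5.686, 9.301)
t=2.100: state=(5.443, 4.929, 9.881)
t=2.200: state=(4.826, 4.161, 9.739)
t=2.220: state=(4.694, 4.037, 9.643)
largest grid value and its neighbours: x(0.860)=6.79611, x(0.865)=6.79712, x(0.870)=6.79505
parabola through these three points peaks at t≈0.864 with x≈6.79717

max x = 6.797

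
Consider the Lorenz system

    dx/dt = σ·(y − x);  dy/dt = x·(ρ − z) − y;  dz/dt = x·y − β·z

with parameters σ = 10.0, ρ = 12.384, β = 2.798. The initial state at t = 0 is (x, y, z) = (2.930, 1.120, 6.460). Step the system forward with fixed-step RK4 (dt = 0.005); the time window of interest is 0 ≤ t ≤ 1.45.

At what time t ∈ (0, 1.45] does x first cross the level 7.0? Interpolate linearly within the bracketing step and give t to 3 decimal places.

t=0.000: state=(2.930, 1.120, 6.460)
step 1 (dt=0.005): k1=(-18.100, 16.237, -14.793), k2=(-17.242, 16.035, -14.624), k3=(-17.268, 16.047, -14.624), k4=(-16.434, 15.854, -14.457); state += dt/6·(k1+2k2+2k3+k4)
t=0.005: state=(2.844, 1.200, 6.387)
t=0.010: state=(2.765, 1.279, 6.315)
t=0.015: state=(2.695, 1.355, 6.246)
continuing one RK4 step at a time; state shown every 10 steps (Δt=0.05):
t=0.050: state=(2.379, 1.859, 5.798)
t=0.100: state=(2.320, 2.544, 5.279)
t=0.150: state=(2.562, 3.282, 4.920)
t=0.200: state=(3.025, 4.147, 4.761)
t=0.250: state=(3.681, 5.181, 4.870)
t=0.300: state=(4.523, 6.386, 5.344)
t=0.350: state=(5.532, 7.686, 6.305)
t=0.400: state=(6.645, 8.893, 7.855)
t=0.415: state=(6.979, 9.190, 8.437)
next step: t=0.420: state=(7.089, 9.279, 8.643) — x has crossed 7.0
linear interpolation between t=0.415 (6.97941) and t=0.420 (7.08945) → t≈0.416

t = 0.416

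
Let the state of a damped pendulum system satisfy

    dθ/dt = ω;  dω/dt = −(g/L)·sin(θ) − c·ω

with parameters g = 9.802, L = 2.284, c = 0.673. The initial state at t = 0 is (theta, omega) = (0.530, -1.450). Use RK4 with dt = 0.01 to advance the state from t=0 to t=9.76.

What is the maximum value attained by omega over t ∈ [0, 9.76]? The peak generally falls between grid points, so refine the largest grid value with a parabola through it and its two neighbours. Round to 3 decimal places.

t=0.000: state=(0.530, -1.450)
step 1 (dt=0.01): k1=(-1.450, -1.194), k2=(-1.456, -1.163), k3=(-1.456, -1.163), k4=(-1.462, -1.132); state += dt/6·(k1+2k2+2k3+k4)
t=0.010: state=(0.515, -1.462)
t=0.020: state=(0.501, -1.473)
t=0.030: state=(0.486, -1.483)
continuing one RK4 step at a time; state shown every 50 steps (Δt=0.5):
t=0.500: state=(-0.212, -1.266)
t=1.000: state=(-0.570, -0.116)
t=1.500: state=(-0.371, 0.795)
t=2.000: state=(0.071, 0.816)
t=2.500: state=(0.329, 0.160)
t=3.000: state=(0.243, -0.439)
t=3.500: state=(-0.019, -0.508)
t=4.000: state=(-0.190, -0.137)
t=4.500: state=(-0.155, 0.242)
t=5.000: state=(-0.002, 0.312)
t=5.500: state=(0.109, 0.103)
t=6.000: state=(0.098, -0.132)
t=6.500: state=(0.008, -0.190)
t=7.000: state=(-0.063, -0.074)
t=7.500: state=(-0.061, 0.071)
t=8.000: state=(-0.009, 0.115)
t=8.500: state=(0.036, 0.051)
t=9.000: state=(0.038, -0.037)
t=9.500: state=(0.008, -0.069)
t=9.760: state=(-0.009, -0.057)
largest grid value and its neighbours: omega(1.750)=0.92581, omega(1.760)=0.92585, omega(1.770)=0.92549
parabola through these three points peaks at t≈1.756 with omega≈0.92588

max omega = 0.926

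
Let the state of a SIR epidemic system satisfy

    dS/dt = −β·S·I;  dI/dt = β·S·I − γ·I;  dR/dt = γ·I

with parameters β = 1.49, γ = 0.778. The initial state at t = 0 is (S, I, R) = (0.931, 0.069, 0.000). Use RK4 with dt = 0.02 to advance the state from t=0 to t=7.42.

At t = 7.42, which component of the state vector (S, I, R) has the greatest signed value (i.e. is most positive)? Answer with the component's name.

t=0.000: state=(0.931, 0.069, 0.000)
step 1 (dt=0.02): k1=(-0.096, 0.042, 0.054), k2=(-0.096, 0.042, 0.054), k3=(-0.096, 0.042, 0.054), k4=(-0.097, 0.042, 0.054); state += dt/6·(k1+2k2+2k3+k4)
t=0.020: state=(0.929, 0.070, 0.001)
t=0.040: state=(0.927, 0.071, 0.002)
t=0.060: state=(0.925, 0.072, 0.003)
continuing one RK4 step at a time; state shown every 25 steps (Δt=0.5):
t=0.500: state=(0.877, 0.092, 0.031)
t=1.000: state=(0.812, 0.117, 0.072)
t=1.500: state=(0.737, 0.141, 0.122)
t=2.000: state=(0.659, 0.161, 0.181)
t=2.500: state=(0.581, 0.173, 0.246)
t=3.000: state=(0.510, 0.176, 0.314)
t=3.500: state=(0.448, 0.170, 0.382)
t=4.000: state=(0.397, 0.158, 0.445)
t=4.500: state=(0.355, 0.141, 0.504)
t=5.000: state=(0.321, 0.123, 0.555)
t=5.500: state=(0.295, 0.105, 0.600)
t=6.000: state=(0.275, 0.088, 0.637)
t=6.500: state=(0.259, 0.073, 0.668)
t=7.000: state=(0.246, 0.060, 0.694)
t=7.420: state=(0.238, 0.050, 0.712)
compare at T: S=0.238, I=0.050, R=0.712

largest component: R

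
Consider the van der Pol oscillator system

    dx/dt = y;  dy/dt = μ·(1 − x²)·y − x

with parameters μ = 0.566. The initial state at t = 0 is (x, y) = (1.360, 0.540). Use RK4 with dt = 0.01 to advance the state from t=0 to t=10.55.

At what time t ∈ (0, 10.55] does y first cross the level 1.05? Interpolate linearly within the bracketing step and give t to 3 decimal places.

t = 4.240

t=0.000: state=(1.360, 0.540)
step 1 (dt=0.01): k1=(0.540, -1.620), k2=(0.532, -1.621), k3=(0.532, -1.621), k4=(0.524, -1.621); state += dt/6·(k1+2k2+2k3+k4)
t=0.010: state=(1.365, 0.524)
t=0.020: state=(1.370, 0.508)
t=0.030: state=(1.375, 0.491)
continuing one RK4 step at a time; state shown every 50 steps (Δt=0.5):
t=0.500: state=(1.434, -0.214)
t=1.000: state=(1.180, -0.777)
t=1.500: state=(0.666, -1.286)
t=2.000: state=(-0.113, -1.820)
t=2.500: state=(-1.072, -1.835)
t=3.000: state=(-1.741, -0.724)
t=3.500: state=(-1.824, 0.291)
t=4.000: state=(-1.530, 0.839)
t=4.240: state=(-1.304, 1.050)
next step: t=4.250: state=(-1.293, 1.059) — y has crossed 1.05
linear interpolation between t=4.240 (1.04980) and t=4.250 (1.05869) → t≈4.240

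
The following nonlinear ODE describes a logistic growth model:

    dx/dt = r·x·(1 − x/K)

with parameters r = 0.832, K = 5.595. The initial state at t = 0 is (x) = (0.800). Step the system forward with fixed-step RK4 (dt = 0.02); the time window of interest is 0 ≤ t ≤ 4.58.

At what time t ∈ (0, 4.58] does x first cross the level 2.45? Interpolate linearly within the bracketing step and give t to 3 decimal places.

t = 1.852

t=0.000: state=(0.800)
step 1 (dt=0.02): k1=(0.570), k2=(0.574), k3=(0.574), k4=(0.577); state += dt/6·(k1+2k2+2k3+k4)
t=0.020: state=(0.811)
t=0.040: state=(0.823)
t=0.060: state=(0.835)
continuing one RK4 step at a time; state shown every 10 steps (Δt=0.2):
t=0.200: state=(0.921)
t=0.400: state=(1.056)
t=0.600: state=(1.206)
t=0.800: state=(1.371)
t=1.000: state=(1.551)
t=1.200: state=(1.744)
t=1.400: state=(1.950)
t=1.600: state=(2.166)
t=1.800: state=(2.390)
t=1.840: state=(2.436)
next step: t=1.860: state=(2.459) — x has crossed 2.45
linear interpolation between t=1.840 (2.43608) and t=1.860 (2.45899) → t≈1.852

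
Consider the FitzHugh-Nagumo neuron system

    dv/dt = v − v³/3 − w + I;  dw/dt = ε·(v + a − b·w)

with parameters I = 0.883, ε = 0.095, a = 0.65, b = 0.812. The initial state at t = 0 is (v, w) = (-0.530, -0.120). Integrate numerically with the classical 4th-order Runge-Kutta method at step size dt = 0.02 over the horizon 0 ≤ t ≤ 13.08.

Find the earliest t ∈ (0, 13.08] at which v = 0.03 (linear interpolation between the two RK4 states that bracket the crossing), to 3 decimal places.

t = 0.774

t=0.000: state=(-0.530, -0.120)
step 1 (dt=0.02): k1=(0.523, 0.021), k2=(0.526, 0.021), k3=(0.526, 0.021), k4=(0.530, 0.022); state += dt/6·(k1+2k2+2k3+k4)
t=0.020: state=(-0.519, -0.120)
t=0.040: state=(-0.509, -0.119)
t=0.060: state=(-0.498, -0.119)
continuing one RK4 step at a time; state shown every 25 steps (Δt=0.5):
t=0.500: state=(-0.212, -0.103)
t=0.760: state=(0.016, -0.087)
next step: t=0.780: state=(0.036, -0.086) — v has crossed 0.03
linear interpolation between t=0.760 (0.01582) and t=0.780 (0.03573) → t≈0.774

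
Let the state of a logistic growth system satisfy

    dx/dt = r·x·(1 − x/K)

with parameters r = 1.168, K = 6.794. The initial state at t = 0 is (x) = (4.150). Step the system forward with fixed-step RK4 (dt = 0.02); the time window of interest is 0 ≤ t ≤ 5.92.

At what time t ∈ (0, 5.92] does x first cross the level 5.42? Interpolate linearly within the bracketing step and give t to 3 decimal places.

t=0.000: state=(4.150)
step 1 (dt=0.02): k1=(1.886), k2=(1.881), k3=(1.881), k4=(1.876); state += dt/6·(k1+2k2+2k3+k4)
t=0.020: state=(4.188)
t=0.040: state=(4.225)
t=0.060: state=(4.262)
continuing one RK4 step at a time; state shown every 10 steps (Δt=0.2):
t=0.200: state=(4.516)
t=0.400: state=(4.855)
t=0.600: state=(5.162)
t=0.780: state=(5.408)
next step: t=0.800: state=(5.434) — x has crossed 5.42
linear interpolation between t=0.780 (5.40844) and t=0.800 (5.43403) → t≈0.789

t = 0.789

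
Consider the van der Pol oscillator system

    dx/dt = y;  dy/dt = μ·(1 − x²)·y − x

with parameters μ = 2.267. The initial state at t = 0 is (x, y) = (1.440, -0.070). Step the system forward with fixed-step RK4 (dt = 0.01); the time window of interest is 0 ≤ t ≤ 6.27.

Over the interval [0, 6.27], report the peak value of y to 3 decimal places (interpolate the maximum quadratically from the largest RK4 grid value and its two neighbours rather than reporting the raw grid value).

t=0.000: state=(1.440, -0.070)
step 1 (dt=0.01): k1=(-0.070, -1.270), k2=(-0.076, -1.254), k3=(-0.076, -1.254), k4=(-0.083, -1.239); state += dt/6·(k1+2k2+2k3+k4)
t=0.010: state=(1.439, -0.083)
t=0.020: state=(1.438, -0.095)
t=0.030: state=(1.437, -0.107)
continuing one RK4 step at a time; state shown every 25 steps (Δt=0.25):
t=0.250: state=(1.390, -0.311)
t=0.500: state=(1.291, -0.469)
t=0.750: state=(1.156, -0.622)
t=1.000: state=(0.976, -0.833)
t=1.250: state=(0.726, -1.201)
t=1.500: state=(0.345, -1.945)
t=1.750: state=(-0.307, -3.382)
t=2.000: state=(-1.282, -3.827)
t=2.250: state=(-1.911, -1.155)
t=2.500: state=(-2.016, 0.022)
t=2.750: state=(-1.975, 0.246)
t=3.000: state=(-1.906, 0.298)
t=3.250: state=(-1.828, 0.325)
t=3.500: state=(-1.744, 0.352)
t=3.750: state=(-1.652, 0.384)
t=4.000: state=(-1.551, 0.426)
t=4.250: state=(-1.438, 0.483)
t=4.500: state=(-1.307, 0.565)
t=4.750: state=(-1.151, 0.692)
t=5.000: state=(-0.954, 0.906)
t=5.250: state=(-0.683, 1.312)
t=5.500: state=(-0.262, 2.162)
t=5.750: state=(0.462, 3.697)
t=6.000: state=(1.449, 3.471)
t=6.250: state=(1.961, 0.795)
t=6.270: state=(1.975, 0.661)
largest grid value and its neighbours: y(5.860)=4.13933, y(5.870)=4.14481, y(5.880)=4.14257
parabola through these three points peaks at t≈5.872 with y≈4.14498

max y = 4.145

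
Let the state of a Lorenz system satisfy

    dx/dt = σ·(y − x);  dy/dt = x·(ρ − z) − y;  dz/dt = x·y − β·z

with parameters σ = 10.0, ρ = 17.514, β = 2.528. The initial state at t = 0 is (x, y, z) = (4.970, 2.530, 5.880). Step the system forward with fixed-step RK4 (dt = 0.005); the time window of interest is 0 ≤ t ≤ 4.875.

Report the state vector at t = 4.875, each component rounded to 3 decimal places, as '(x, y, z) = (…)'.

t=0.000: state=(4.970, 2.530, 5.880)
step 1 (dt=0.005): k1=(-24.400, 55.291, -2.291), k2=(-22.408, 54.471, -1.752), k3=(-22.478, 54.525, -1.752), k4=(-20.550, 53.753, -1.228); state += dt/6·(k1+2k2+2k3+k4)
t=0.005: state=(4.858, 2.803, 5.871)
t=0.010: state=(4.764, 3.068, 5.868)
t=0.015: state=(4.688, 3.327, 5.869)
continuing one RK4 step at a time; state shown every 40 steps (Δt=0.2):
t=0.200: state=(8.463, 12.302, 11.356)
t=0.400: state=(9.420, 5.010, 24.558)
t=0.600: state=(2.043, 0.406, 16.182)
t=0.800: state=(1.120, 1.368, 9.920)
t=1.000: state=(2.679, 4.165, 6.760)
t=1.200: state=(8.119, 11.933, 11.220)
t=1.400: state=(9.604, 5.589, 24.367)
t=1.600: state=(2.324, 0.601, 16.447)
t=1.800: state=(1.363, 1.664, 10.163)
t=2.000: state=(3.189, 4.902, 7.240)
t=2.200: state=(8.935, 12.438, 13.311)
t=2.400: state=(8.520, 4.271, 23.610)
t=2.600: state=(2.227, 0.966, 15.552)
t=2.800: state=(1.848, 2.407, 9.817)
t=3.000: state=(4.515, 6.843, 8.156)
t=3.200: state=(10.352, 12.185, 18.222)
t=3.400: state=(6.148, 2.332, 21.320)
t=3.600: state=(2.101, 1.655, 13.672)
t=3.800: state=(2.882, 4.034, 9.245)
t=4.000: state=(7.124, 10.150, 11.302)
t=4.200: state=(9.804, 7.670, 22.623)
t=4.400: state=(3.746, 1.766, 17.536)
t=4.600: state=(2.575, 3.019, 11.515)
t=4.800: state=(5.130, 7.320, 9.986)
t=4.875: state=(7.001, 9.720, 11.834)

(x, y, z) = (7.001, 9.720, 11.834)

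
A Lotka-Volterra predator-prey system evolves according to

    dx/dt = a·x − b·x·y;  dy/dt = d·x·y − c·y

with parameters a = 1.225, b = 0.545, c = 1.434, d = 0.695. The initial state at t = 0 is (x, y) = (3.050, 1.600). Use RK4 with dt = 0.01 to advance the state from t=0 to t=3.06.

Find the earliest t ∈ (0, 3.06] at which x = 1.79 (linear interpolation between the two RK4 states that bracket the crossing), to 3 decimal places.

t = 1.554

t=0.000: state=(3.050, 1.600)
step 1 (dt=0.01): k1=(1.077, 1.097), k2=(1.069, 1.107), k3=(1.069, 1.107), k4=(1.062, 1.117); state += dt/6·(k1+2k2+2k3+k4)
t=0.010: state=(3.061, 1.611)
t=0.020: state=(3.071, 1.622)
t=0.030: state=(3.082, 1.634)
continuing one RK4 step at a time; state shown every 10 steps (Δt=0.1):
t=0.100: state=(3.150, 1.720)
t=0.200: state=(3.229, 1.860)
t=0.300: state=(3.284, 2.021)
t=0.400: state=(3.309, 2.202)
t=0.500: state=(3.300, 2.401)
t=0.600: state=(3.253, 2.613)
t=0.700: state=(3.170, 2.831)
t=0.800: state=(3.053, 3.045)
t=0.900: state=(2.907, 3.246)
t=1.000: state=(2.740, 3.423)
t=1.100: state=(2.559, 3.565)
t=1.200: state=(2.375, 3.667)
t=1.300: state=(2.194, 3.723)
t=1.400: state=(2.024, 3.735)
t=1.500: state=(1.867, 3.704)
t=1.550: state=(1.795, 3.674)
next step: t=1.560: state=(1.782, 3.667) — x has crossed 1.79
linear interpolation between t=1.550 (1.79543) and t=1.560 (1.78156) → t≈1.554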